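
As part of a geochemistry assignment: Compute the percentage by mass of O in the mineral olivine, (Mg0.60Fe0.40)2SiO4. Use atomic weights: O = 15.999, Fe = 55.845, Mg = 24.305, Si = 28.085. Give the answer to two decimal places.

M((Mg0.60Fe0.40)2SiO4) = 165.923 g/mol.
O contributes 4 × 15.999 = 63.996 g per mole.
63.996/165.923 = 0.3857 → 38.57%.

38.57 mass %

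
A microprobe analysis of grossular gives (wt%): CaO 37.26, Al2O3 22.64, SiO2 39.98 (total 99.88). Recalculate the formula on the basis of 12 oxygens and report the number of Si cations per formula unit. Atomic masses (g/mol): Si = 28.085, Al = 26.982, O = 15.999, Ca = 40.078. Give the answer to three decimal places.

CaO (M=56.077): mol = 0.66444; Ca = 0.66444, O = 0.66444.
Al2O3 (M=101.961): mol = 0.22205; Al = 0.44410, O = 0.66615.
SiO2 (M=60.083): mol = 0.66541; Si = 0.66541, O = 1.33082.
ΣO = 2.66141; factor = 12/ΣO = 4.50889.
Si apfu = 0.66541 × 4.50889 = 3.000.

3.000 Si apfu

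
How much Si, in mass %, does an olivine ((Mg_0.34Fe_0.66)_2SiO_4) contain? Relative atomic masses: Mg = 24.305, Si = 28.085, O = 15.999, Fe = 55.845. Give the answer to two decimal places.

Molar mass of (Mg_0.34Fe_0.66)_2SiO_4: 0.68·24.305 + 1.32·55.845 + 1·28.085 + 4·15.999 = 182.324 g/mol.
Mass of Si per formula unit: 1 × 28.085 = 28.085 g.
Weight fraction Si = 28.085 / 182.324 = 0.1540.

15.40 mass %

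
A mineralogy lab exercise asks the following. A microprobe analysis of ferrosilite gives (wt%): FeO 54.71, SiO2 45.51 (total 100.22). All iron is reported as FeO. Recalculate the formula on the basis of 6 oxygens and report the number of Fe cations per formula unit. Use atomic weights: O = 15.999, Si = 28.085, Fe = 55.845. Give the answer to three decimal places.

2.007 Fe apfu

54.71 wt% FeO ÷ 71.844 g/mol = 0.76151 mol, giving 0.76151 Fe and 0.76151 O.
45.51 wt% SiO2 ÷ 60.083 g/mol = 0.75745 mol, giving 0.75745 Si and 1.51490 O.
Oxygen sums to 2.27641; scaling by 6/2.27641 = 2.63573 puts the formula on 6 O.
Fe: 0.76151 × 2.63573 = 2.007 atoms per formula unit.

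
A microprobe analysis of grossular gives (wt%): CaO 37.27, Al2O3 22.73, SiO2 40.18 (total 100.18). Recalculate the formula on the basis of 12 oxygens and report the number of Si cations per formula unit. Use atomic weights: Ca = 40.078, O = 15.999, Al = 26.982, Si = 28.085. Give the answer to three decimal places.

3.005 Si apfu

CaO: 37.27/56.077 = 0.66462 mol → 0.66462 mol Ca, 0.66462 mol O.
Al2O3: 22.73/101.961 = 0.22293 mol → 0.44586 mol Al, 0.66879 mol O.
SiO2: 40.18/60.083 = 0.66874 mol → 0.66874 mol Si, 1.33748 mol O.
Total oxygen = 2.67089 mol. Normalization factor = 12/2.67089 = 4.49288.
Si per 12 O = 0.66874 × 4.49288 = 3.005.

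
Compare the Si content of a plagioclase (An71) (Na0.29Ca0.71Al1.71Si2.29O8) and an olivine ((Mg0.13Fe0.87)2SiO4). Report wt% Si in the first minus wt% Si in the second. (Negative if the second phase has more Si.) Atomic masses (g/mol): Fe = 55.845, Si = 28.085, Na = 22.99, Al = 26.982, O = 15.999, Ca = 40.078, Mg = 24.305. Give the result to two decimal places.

Si in Na0.29Ca0.71Al1.71Si2.29O8: molar mass 273.568 g/mol; 2.29×28.085 = 64.315 g → 23.51 wt%.
Si in (Mg0.13Fe0.87)2SiO4: molar mass 195.571 g/mol; 1×28.085 = 28.085 g → 14.36 wt%.
Difference = 23.51 − 14.36 = 9.15 percentage points.

9.15 percentage points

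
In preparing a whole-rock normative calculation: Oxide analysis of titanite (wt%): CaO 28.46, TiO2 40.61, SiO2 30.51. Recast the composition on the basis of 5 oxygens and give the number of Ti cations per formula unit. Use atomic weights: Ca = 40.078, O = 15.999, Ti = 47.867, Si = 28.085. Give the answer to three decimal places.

1.001 Ti apfu

CaO (M=56.077): mol = 0.50752; Ca = 0.50752, O = 0.50752.
TiO2 (M=79.865): mol = 0.50848; Ti = 0.50848, O = 1.01696.
SiO2 (M=60.083): mol = 0.50780; Si = 0.50780, O = 1.01560.
ΣO = 2.54008; factor = 5/ΣO = 1.96844.
Ti apfu = 0.50848 × 1.96844 = 1.001.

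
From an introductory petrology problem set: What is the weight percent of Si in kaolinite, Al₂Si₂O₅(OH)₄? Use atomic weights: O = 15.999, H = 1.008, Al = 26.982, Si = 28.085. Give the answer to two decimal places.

Molar mass of Al₂Si₂O₅(OH)₄: 2*26.982 + 2*28.085 + 9*15.999 + 4*1.008 = 258.157 g/mol.
Mass of Si per formula unit: 2 × 28.085 = 56.170 g.
Weight fraction Si = 56.170 / 258.157 = 0.2176.

21.76 mass %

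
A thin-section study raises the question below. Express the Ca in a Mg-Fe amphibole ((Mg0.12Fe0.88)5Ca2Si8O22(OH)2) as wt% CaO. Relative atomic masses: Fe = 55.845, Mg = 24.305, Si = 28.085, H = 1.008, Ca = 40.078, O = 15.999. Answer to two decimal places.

Formula mass = 951.129 g/mol.
2 Ca → 2.0000 mol CaO per formula unit; M(CaO) = 56.077, so CaO mass = 112.154 g.
112.154/951.129 × 100 = 11.79 wt%.

11.79 wt%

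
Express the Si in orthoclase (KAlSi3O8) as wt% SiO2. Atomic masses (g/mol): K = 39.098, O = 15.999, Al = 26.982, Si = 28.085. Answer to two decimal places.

64.76 wt%

M(KAlSi3O8) = 278.327 g/mol; M(SiO2) = 60.083 g/mol.
Moles SiO2 per formula unit = 3 Si ÷ 1 = 3.0000.
SiO2 fraction = (3.0000 × 60.083) / 278.327 = 180.249/278.327 = 0.6476.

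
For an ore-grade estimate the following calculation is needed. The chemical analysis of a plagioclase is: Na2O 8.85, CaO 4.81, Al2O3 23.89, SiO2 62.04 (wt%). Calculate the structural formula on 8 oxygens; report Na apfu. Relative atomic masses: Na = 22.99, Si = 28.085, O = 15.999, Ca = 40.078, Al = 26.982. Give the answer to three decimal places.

0.762 Na apfu

Na2O (M=61.979): mol = 0.14279; Na = 0.28558, O = 0.14279.
CaO (M=56.077): mol = 0.08577; Ca = 0.08577, O = 0.08577.
Al2O3 (M=101.961): mol = 0.23431; Al = 0.46862, O = 0.70293.
SiO2 (M=60.083): mol = 1.03257; Si = 1.03257, O = 2.06514.
ΣO = 2.99663; factor = 8/ΣO = 2.66967.
Na apfu = 0.28558 × 2.66967 = 0.762.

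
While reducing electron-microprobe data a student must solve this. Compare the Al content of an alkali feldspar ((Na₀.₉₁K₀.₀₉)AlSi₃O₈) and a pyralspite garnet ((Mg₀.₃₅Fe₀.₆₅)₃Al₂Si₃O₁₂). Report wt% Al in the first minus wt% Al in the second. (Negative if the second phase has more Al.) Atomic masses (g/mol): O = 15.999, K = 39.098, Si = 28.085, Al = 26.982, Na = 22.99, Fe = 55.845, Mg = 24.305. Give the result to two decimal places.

-1.38 percentage points

First mineral: 26.982 g Al in 263.669 g formula = 10.23 wt% Al.
Second mineral: 53.964 g Al in 464.625 g formula = 11.61 wt% Al.
10.23% − 11.61% gives a difference of -1.38 percentage points.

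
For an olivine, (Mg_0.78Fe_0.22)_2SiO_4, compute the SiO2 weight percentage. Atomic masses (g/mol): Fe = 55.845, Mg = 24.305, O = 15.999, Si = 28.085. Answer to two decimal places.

38.87 wt%

Formula mass = 154.569 g/mol.
1 Si → 1.0000 mol SiO2 per formula unit; M(SiO2) = 60.083, so SiO2 mass = 60.083 g.
60.083/154.569 × 100 = 38.87 wt%.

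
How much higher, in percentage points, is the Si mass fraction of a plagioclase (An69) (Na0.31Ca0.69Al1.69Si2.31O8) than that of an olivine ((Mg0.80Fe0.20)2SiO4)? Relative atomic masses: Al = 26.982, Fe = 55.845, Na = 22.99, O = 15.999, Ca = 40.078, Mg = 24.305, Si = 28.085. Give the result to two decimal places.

5.42 percentage points

M(Na0.31Ca0.69Al1.69Si2.31O8) = 273.249 g/mol, so wt% Si = 64.876/273.249 × 100 = 23.74%.
M((Mg0.80Fe0.20)2SiO4) = 153.307 g/mol, so wt% Si = 28.085/153.307 × 100 = 18.32%.
23.74 − 18.32 = 5.42 pp.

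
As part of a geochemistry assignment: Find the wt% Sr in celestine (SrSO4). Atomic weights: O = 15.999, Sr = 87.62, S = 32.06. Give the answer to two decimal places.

Formula mass = 1·87.62 + 1·32.06 + 4·15.999 = 183.676 g/mol, of which 87.620 g is Sr.
So Sr makes up 87.620/183.676 = 0.4770 of the mass, i.e. 47.70%.

47.70 weight percent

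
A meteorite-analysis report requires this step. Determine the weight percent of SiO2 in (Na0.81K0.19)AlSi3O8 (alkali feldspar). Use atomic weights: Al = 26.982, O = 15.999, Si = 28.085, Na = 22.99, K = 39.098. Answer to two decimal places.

Molar mass of (Na0.81K0.19)AlSi3O8 = 0.81*22.99 + 0.19*39.098 + 1*26.982 + 3*28.085 + 8*15.999 = 265.280 g/mol.
Each formula unit contains 3 Si, equivalent to 3/1 = 3.0000 mol SiO2.
M(SiO2) = 1×28.085 + 2×15.999 = 60.083 g/mol.
Mass of SiO2 per formula unit = 3.0000 × 60.083 = 180.249 g.
SiO2 wt% = 180.249 / 265.280 × 100 = 67.95%.

67.95 wt%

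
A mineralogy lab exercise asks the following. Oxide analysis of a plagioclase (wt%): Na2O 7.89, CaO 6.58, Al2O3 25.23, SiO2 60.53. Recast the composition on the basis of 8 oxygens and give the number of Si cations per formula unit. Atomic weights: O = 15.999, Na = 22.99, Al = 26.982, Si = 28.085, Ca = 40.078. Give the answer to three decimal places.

7.89 wt% Na2O ÷ 61.979 g/mol = 0.12730 mol, giving 0.25460 Na and 0.12730 O.
6.58 wt% CaO ÷ 56.077 g/mol = 0.11734 mol, giving 0.11734 Ca and 0.11734 O.
25.23 wt% Al2O3 ÷ 101.961 g/mol = 0.24745 mol, giving 0.49490 Al and 0.74235 O.
60.53 wt% SiO2 ÷ 60.083 g/mol = 1.00744 mol, giving 1.00744 Si and 2.01488 O.
Oxygen sums to 3.00187; scaling by 8/3.00187 = 2.66501 puts the formula on 8 O.
Si: 1.00744 × 2.66501 = 2.685 atoms per formula unit.

2.685 Si apfu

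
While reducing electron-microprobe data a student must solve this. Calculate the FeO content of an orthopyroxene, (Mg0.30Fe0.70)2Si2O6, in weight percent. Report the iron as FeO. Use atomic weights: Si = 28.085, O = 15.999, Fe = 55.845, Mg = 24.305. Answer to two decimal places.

41.07 wt%

M((Mg0.30Fe0.70)2Si2O6) = 244.930 g/mol; M(FeO) = 71.844 g/mol.
Moles FeO per formula unit = 1.40 Fe ÷ 1 = 1.4000.
FeO fraction = (1.4000 × 71.844) / 244.930 = 100.582/244.930 = 0.4107.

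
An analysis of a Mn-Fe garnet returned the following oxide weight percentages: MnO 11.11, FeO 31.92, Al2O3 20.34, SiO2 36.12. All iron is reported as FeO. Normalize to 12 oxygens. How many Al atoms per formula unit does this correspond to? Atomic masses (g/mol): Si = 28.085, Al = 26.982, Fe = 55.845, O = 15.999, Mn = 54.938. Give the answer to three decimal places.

MnO (M=70.937): mol = 0.15662; Mn = 0.15662, O = 0.15662.
FeO (M=71.844): mol = 0.44430; Fe = 0.44430, O = 0.44430.
Al2O3 (M=101.961): mol = 0.19949; Al = 0.39898, O = 0.59847.
SiO2 (M=60.083): mol = 0.60117; Si = 0.60117, O = 1.20234.
ΣO = 2.40173; factor = 12/ΣO = 4.99640.
Al apfu = 0.39898 × 4.99640 = 1.993.

1.993 Al apfu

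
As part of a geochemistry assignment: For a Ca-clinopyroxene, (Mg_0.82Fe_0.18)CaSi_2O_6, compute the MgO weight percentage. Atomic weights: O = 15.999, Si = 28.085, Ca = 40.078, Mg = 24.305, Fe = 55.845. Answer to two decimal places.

14.87 wt%

Formula mass = 222.224 g/mol.
0.82 Mg → 0.8200 mol MgO per formula unit; M(MgO) = 40.304, so MgO mass = 33.049 g.
33.049/222.224 × 100 = 14.87 wt%.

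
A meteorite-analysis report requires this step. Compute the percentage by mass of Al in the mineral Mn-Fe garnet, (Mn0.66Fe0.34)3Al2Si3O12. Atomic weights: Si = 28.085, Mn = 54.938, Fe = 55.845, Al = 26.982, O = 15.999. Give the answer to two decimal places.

M((Mn0.66Fe0.34)3Al2Si3O12) = 495.946 g/mol.
Al contributes 2 × 26.982 = 53.964 g per mole.
53.964/495.946 = 0.1088 → 10.88%.

10.88 mass %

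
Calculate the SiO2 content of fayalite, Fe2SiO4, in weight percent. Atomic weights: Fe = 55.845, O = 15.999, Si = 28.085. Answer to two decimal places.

Formula mass = 203.771 g/mol.
1 Si → 1.0000 mol SiO2 per formula unit; M(SiO2) = 60.083, so SiO2 mass = 60.083 g.
60.083/203.771 × 100 = 29.49 wt%.

29.49 wt%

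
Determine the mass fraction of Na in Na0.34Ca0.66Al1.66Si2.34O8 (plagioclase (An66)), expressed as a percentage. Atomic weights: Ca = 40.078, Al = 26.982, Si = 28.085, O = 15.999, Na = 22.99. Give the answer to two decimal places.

M(Na0.34Ca0.66Al1.66Si2.34O8) = 272.769 g/mol.
Na contributes 0.34 × 22.99 = 7.817 g per mole.
7.817/272.769 = 0.0287 → 2.87%.

2.87 wt%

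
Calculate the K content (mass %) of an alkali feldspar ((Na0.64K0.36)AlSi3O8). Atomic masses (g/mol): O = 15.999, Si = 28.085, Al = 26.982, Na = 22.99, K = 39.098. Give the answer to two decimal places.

5.25 mass %

Molar mass of (Na0.64K0.36)AlSi3O8: 0.64×22.99 + 0.36×39.098 + 1×26.982 + 3×28.085 + 8×15.999 = 268.018 g/mol.
Mass of K per formula unit: 0.36 × 39.098 = 14.075 g.
Weight fraction K = 14.075 / 268.018 = 0.0525.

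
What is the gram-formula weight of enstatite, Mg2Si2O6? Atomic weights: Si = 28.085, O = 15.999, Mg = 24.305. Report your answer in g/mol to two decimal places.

The formula mass is the sum 2×24.305 + 2×28.085 + 6×15.999.

200.77 g/mol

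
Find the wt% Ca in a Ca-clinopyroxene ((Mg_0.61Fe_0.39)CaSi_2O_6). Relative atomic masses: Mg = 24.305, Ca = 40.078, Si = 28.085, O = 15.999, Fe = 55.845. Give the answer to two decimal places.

17.51 mass %

Formula mass = 0.61×24.305 + 0.39×55.845 + 1×40.078 + 2×28.085 + 6×15.999 = 228.848 g/mol, of which 40.078 g is Ca.
So Ca makes up 40.078/228.848 = 0.1751 of the mass, i.e. 17.51%.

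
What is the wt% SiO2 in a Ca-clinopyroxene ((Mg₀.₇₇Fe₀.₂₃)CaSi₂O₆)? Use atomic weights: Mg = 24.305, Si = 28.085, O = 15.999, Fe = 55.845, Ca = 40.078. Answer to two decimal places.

53.69 wt%

Formula mass = 223.801 g/mol.
2 Si → 2.0000 mol SiO2 per formula unit; M(SiO2) = 60.083, so SiO2 mass = 120.166 g.
120.166/223.801 × 100 = 53.69 wt%.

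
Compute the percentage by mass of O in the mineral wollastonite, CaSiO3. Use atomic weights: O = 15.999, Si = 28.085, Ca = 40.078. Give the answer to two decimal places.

41.32 mass %

Molar mass of CaSiO3: 1·40.078 + 1·28.085 + 3·15.999 = 116.160 g/mol.
Mass of O per formula unit: 3 × 15.999 = 47.997 g.
Weight fraction O = 47.997 / 116.160 = 0.4132.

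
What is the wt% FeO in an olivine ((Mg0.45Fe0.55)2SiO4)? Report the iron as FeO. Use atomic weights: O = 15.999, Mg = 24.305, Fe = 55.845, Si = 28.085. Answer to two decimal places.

Molar mass of (Mg0.45Fe0.55)2SiO4 = 0.90*24.305 + 1.10*55.845 + 1*28.085 + 4*15.999 = 175.385 g/mol.
Each formula unit contains 1.10 Fe, equivalent to 1.10/1 = 1.1000 mol FeO.
M(FeO) = 1×55.845 + 1×15.999 = 71.844 g/mol.
Mass of FeO per formula unit = 1.1000 × 71.844 = 79.028 g.
FeO wt% = 79.028 / 175.385 × 100 = 45.06%.

45.06 wt%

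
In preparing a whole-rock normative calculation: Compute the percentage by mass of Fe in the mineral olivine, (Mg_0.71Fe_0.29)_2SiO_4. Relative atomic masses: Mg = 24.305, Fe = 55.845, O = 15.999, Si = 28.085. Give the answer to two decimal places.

20.37 wt%

Formula mass = 1.42·24.305 + 0.58·55.845 + 1·28.085 + 4·15.999 = 158.984 g/mol, of which 32.390 g is Fe.
So Fe makes up 32.390/158.984 = 0.2037 of the mass, i.e. 20.37%.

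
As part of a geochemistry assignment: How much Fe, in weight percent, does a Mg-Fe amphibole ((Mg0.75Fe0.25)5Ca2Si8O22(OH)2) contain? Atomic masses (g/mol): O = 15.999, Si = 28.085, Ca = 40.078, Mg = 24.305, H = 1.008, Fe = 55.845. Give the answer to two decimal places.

8.20 weight percent

Molar mass of (Mg0.75Fe0.25)5Ca2Si8O22(OH)2: 3.75*24.305 + 1.25*55.845 + 2*40.078 + 8*28.085 + 24*15.999 + 2*1.008 = 851.778 g/mol.
Mass of Fe per formula unit: 1.25 × 55.845 = 69.806 g.
Weight fraction Fe = 69.806 / 851.778 = 0.0820.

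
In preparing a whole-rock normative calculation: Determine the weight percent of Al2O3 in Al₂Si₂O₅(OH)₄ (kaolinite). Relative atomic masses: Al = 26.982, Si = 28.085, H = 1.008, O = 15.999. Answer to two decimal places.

39.50 wt%

M(Al₂Si₂O₅(OH)₄) = 258.157 g/mol; M(Al2O3) = 101.961 g/mol.
Moles Al2O3 per formula unit = 2 Al ÷ 2 = 1.0000.
Al2O3 fraction = (1.0000 × 101.961) / 258.157 = 101.961/258.157 = 0.3950.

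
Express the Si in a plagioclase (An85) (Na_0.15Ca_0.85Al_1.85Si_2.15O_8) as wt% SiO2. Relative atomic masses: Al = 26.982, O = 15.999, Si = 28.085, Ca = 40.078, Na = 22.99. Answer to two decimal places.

Molar mass of Na_0.15Ca_0.85Al_1.85Si_2.15O_8 = 0.15×22.99 + 0.85×40.078 + 1.85×26.982 + 2.15×28.085 + 8×15.999 = 275.806 g/mol.
Each formula unit contains 2.15 Si, equivalent to 2.15/1 = 2.1500 mol SiO2.
M(SiO2) = 1×28.085 + 2×15.999 = 60.083 g/mol.
Mass of SiO2 per formula unit = 2.1500 × 60.083 = 129.178 g.
SiO2 wt% = 129.178 / 275.806 × 100 = 46.84%.

46.84 wt%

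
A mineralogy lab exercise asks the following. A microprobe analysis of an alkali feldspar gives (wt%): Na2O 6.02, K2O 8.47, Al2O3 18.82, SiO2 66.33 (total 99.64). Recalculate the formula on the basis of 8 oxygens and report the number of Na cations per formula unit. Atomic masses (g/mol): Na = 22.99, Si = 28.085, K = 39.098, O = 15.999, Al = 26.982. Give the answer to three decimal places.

Na2O: 6.02/61.979 = 0.09713 mol → 0.19426 mol Na, 0.09713 mol O.
K2O: 8.47/94.195 = 0.08992 mol → 0.17984 mol K, 0.08992 mol O.
Al2O3: 18.82/101.961 = 0.18458 mol → 0.36916 mol Al, 0.55374 mol O.
SiO2: 66.33/60.083 = 1.10397 mol → 1.10397 mol Si, 2.20794 mol O.
Total oxygen = 2.94873 mol. Normalization factor = 8/2.94873 = 2.71303.
Na per 8 O = 0.19426 × 2.71303 = 0.527.

0.527 Na apfu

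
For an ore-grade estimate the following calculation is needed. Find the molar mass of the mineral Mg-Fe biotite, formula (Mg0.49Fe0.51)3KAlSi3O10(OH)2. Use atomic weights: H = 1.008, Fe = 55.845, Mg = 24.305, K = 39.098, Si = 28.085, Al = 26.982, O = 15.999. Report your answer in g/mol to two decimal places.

M = 1.47·24.305 + 1.53·55.845 + 1·39.098 + 1·26.982 + 3·28.085 + 12·15.999 + 2·1.008

465.51 g/mol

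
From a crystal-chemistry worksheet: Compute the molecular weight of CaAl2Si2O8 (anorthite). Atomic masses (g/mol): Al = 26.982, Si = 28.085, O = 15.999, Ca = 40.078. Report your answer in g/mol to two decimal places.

278.20 g/mol

Ca: 1 × 40.078 = 40.0780
Al: 2 × 26.982 = 53.9640
Si: 2 × 28.085 = 56.1700
O: 8 × 15.999 = 127.9920
Summing the contributions gives the formula mass.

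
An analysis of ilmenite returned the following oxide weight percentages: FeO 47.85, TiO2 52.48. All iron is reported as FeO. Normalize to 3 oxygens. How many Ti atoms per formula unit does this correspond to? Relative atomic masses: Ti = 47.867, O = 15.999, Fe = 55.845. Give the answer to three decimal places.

FeO: 47.85/71.844 = 0.66603 mol → 0.66603 mol Fe, 0.66603 mol O.
TiO2: 52.48/79.865 = 0.65711 mol → 0.65711 mol Ti, 1.31422 mol O.
Total oxygen = 1.98025 mol. Normalization factor = 3/1.98025 = 1.51496.
Ti per 3 O = 0.65711 × 1.51496 = 0.995.

0.995 Ti apfu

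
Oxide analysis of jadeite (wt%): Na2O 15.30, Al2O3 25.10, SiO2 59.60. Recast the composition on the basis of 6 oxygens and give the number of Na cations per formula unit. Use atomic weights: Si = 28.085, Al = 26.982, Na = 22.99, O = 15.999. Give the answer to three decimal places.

0.998 Na apfu

Na2O: 15.30/61.979 = 0.24686 mol → 0.49372 mol Na, 0.24686 mol O.
Al2O3: 25.10/101.961 = 0.24617 mol → 0.49234 mol Al, 0.73851 mol O.
SiO2: 59.60/60.083 = 0.99196 mol → 0.99196 mol Si, 1.98392 mol O.
Total oxygen = 2.96929 mol. Normalization factor = 6/2.96929 = 2.02069.
Na per 6 O = 0.49372 × 2.02069 = 0.998.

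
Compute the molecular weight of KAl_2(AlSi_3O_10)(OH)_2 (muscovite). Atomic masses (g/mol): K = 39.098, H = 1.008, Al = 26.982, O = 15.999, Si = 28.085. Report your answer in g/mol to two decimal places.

398.30 g/mol

K: 1 × 39.098 = 39.0980
Al: 3 × 26.982 = 80.9460
Si: 3 × 28.085 = 84.2550
O: 12 × 15.999 = 191.9880
H: 2 × 1.008 = 2.0160
Summing the contributions gives the formula mass.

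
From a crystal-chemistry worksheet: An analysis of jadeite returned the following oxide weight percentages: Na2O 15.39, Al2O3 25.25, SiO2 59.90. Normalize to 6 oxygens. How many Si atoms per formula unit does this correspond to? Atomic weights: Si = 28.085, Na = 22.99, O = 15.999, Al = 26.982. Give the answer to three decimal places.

2.004 Si apfu

Na2O: 15.39/61.979 = 0.24831 mol → 0.49662 mol Na, 0.24831 mol O.
Al2O3: 25.25/101.961 = 0.24764 mol → 0.49528 mol Al, 0.74292 mol O.
SiO2: 59.90/60.083 = 0.99695 mol → 0.99695 mol Si, 1.99390 mol O.
Total oxygen = 2.98513 mol. Normalization factor = 6/2.98513 = 2.00996.
Si per 6 O = 0.99695 × 2.00996 = 2.004.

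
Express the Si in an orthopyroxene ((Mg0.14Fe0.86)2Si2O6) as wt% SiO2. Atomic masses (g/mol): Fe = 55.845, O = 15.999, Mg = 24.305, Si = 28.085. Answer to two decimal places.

47.12 wt%

Molar mass of (Mg0.14Fe0.86)2Si2O6 = 0.28·24.305 + 1.72·55.845 + 2·28.085 + 6·15.999 = 255.023 g/mol.
Each formula unit contains 2 Si, equivalent to 2/1 = 2.0000 mol SiO2.
M(SiO2) = 1×28.085 + 2×15.999 = 60.083 g/mol.
Mass of SiO2 per formula unit = 2.0000 × 60.083 = 120.166 g.
SiO2 wt% = 120.166 / 255.023 × 100 = 47.12%.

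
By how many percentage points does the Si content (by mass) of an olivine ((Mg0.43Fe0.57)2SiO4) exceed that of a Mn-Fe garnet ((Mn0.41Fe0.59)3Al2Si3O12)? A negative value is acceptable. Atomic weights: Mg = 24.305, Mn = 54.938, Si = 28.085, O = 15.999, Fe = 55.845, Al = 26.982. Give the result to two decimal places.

Si in (Mg0.43Fe0.57)2SiO4: molar mass 176.647 g/mol; 1×28.085 = 28.085 g → 15.90 wt%.
Si in (Mn0.41Fe0.59)3Al2Si3O12: molar mass 496.626 g/mol; 3×28.085 = 84.255 g → 16.97 wt%.
Difference = 15.90 − 16.97 = -1.07 percentage points.

-1.07 percentage points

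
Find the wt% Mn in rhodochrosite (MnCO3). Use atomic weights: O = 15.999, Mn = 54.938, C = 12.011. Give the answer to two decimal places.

Formula mass = 1·54.938 + 1·12.011 + 3·15.999 = 114.946 g/mol, of which 54.938 g is Mn.
So Mn makes up 54.938/114.946 = 0.4779 of the mass, i.e. 47.79%.

47.79 mass %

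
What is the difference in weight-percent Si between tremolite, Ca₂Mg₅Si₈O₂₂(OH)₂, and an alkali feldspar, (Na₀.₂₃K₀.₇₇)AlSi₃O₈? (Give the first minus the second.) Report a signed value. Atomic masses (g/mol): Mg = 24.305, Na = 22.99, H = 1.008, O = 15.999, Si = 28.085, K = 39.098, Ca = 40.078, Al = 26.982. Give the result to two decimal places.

M(Ca₂Mg₅Si₈O₂₂(OH)₂) = 812.353 g/mol, so wt% Si = 224.680/812.353 × 100 = 27.66%.
M((Na₀.₂₃K₀.₇₇)AlSi₃O₈) = 274.622 g/mol, so wt% Si = 84.255/274.622 × 100 = 30.68%.
27.66 − 30.68 = -3.02 pp.

-3.02 percentage points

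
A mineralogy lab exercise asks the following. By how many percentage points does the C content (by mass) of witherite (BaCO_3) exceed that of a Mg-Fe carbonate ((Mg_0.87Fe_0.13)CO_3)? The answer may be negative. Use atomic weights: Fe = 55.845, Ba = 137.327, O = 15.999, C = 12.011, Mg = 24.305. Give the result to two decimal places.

First mineral: 12.011 g C in 197.335 g formula = 6.09 wt% C.
Second mineral: 12.011 g C in 88.413 g formula = 13.59 wt% C.
6.09% − 13.59% gives a difference of -7.50 percentage points.

-7.50 percentage points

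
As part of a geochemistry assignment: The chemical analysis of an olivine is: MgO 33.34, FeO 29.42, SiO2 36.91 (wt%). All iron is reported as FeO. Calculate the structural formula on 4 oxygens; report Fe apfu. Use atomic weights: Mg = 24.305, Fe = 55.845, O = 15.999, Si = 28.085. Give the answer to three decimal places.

MgO (M=40.304): mol = 0.82721; Mg = 0.82721, O = 0.82721.
FeO (M=71.844): mol = 0.40950; Fe = 0.40950, O = 0.40950.
SiO2 (M=60.083): mol = 0.61432; Si = 0.61432, O = 1.22864.
ΣO = 2.46535; factor = 4/ΣO = 1.62249.
Fe apfu = 0.40950 × 1.62249 = 0.664.

0.664 Fe apfu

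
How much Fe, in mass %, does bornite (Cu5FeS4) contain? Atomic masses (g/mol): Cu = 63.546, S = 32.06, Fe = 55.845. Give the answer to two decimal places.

Molar mass of Cu5FeS4: 5×63.546 + 1×55.845 + 4×32.06 = 501.815 g/mol.
Mass of Fe per formula unit: 1 × 55.845 = 55.845 g.
Weight fraction Fe = 55.845 / 501.815 = 0.1113.

11.13 mass %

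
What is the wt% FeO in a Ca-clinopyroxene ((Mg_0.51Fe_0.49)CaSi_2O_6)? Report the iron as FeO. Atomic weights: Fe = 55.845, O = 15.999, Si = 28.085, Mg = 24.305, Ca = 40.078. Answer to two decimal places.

Formula mass = 232.002 g/mol.
0.49 Fe → 0.4900 mol FeO per formula unit; M(FeO) = 71.844, so FeO mass = 35.204 g.
35.204/232.002 × 100 = 15.17 wt%.

15.17 wt%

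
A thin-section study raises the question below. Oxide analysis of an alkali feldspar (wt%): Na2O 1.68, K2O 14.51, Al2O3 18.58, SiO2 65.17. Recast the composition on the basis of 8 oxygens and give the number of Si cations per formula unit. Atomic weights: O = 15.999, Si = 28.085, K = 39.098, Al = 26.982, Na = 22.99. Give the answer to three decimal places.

2.995 Si apfu

1.68 wt% Na2O ÷ 61.979 g/mol = 0.02711 mol, giving 0.05422 Na and 0.02711 O.
14.51 wt% K2O ÷ 94.195 g/mol = 0.15404 mol, giving 0.30808 K and 0.15404 O.
18.58 wt% Al2O3 ÷ 101.961 g/mol = 0.18223 mol, giving 0.36446 Al and 0.54669 O.
65.17 wt% SiO2 ÷ 60.083 g/mol = 1.08467 mol, giving 1.08467 Si and 2.16934 O.
Oxygen sums to 2.89718; scaling by 8/2.89718 = 2.76131 puts the formula on 8 O.
Si: 1.08467 × 2.76131 = 2.995 atoms per formula unit.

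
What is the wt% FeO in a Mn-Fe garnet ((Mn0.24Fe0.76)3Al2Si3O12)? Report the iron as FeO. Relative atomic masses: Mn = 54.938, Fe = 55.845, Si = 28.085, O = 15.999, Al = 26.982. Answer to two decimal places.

32.95 wt%

Molar mass of (Mn0.24Fe0.76)3Al2Si3O12 = 0.72*54.938 + 2.28*55.845 + 2*26.982 + 3*28.085 + 12*15.999 = 497.089 g/mol.
Each formula unit contains 2.28 Fe, equivalent to 2.28/1 = 2.2800 mol FeO.
M(FeO) = 1×55.845 + 1×15.999 = 71.844 g/mol.
Mass of FeO per formula unit = 2.2800 × 71.844 = 163.804 g.
FeO wt% = 163.804 / 497.089 × 100 = 32.95%.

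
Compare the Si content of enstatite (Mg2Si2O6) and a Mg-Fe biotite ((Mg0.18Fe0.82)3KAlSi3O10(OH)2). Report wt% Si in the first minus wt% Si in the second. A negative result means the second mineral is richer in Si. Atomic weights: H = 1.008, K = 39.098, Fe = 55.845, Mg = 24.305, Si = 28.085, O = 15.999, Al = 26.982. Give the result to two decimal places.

M(Mg2Si2O6) = 200.774 g/mol, so wt% Si = 56.170/200.774 × 100 = 27.98%.
M((Mg0.18Fe0.82)3KAlSi3O10(OH)2) = 494.842 g/mol, so wt% Si = 84.255/494.842 × 100 = 17.03%.
27.98 − 17.03 = 10.95 pp.

10.95 percentage points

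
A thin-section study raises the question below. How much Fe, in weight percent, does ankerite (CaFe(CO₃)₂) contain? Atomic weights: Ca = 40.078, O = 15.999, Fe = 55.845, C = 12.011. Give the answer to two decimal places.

Formula mass = 1×40.078 + 1×55.845 + 2×12.011 + 6×15.999 = 215.939 g/mol, of which 55.845 g is Fe.
So Fe makes up 55.845/215.939 = 0.2586 of the mass, i.e. 25.86%.

25.86 weight percent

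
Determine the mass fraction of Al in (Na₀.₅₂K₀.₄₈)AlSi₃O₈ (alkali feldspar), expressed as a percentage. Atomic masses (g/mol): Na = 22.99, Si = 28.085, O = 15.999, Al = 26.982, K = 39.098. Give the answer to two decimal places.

Molar mass of (Na₀.₅₂K₀.₄₈)AlSi₃O₈: 0.52*22.99 + 0.48*39.098 + 1*26.982 + 3*28.085 + 8*15.999 = 269.951 g/mol.
Mass of Al per formula unit: 1 × 26.982 = 26.982 g.
Weight fraction Al = 26.982 / 269.951 = 0.1000.

10.00 mass %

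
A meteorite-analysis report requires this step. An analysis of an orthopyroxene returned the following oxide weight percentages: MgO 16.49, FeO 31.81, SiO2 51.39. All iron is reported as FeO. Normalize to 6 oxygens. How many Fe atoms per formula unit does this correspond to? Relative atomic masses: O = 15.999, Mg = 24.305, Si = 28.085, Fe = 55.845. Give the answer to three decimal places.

MgO: 16.49/40.304 = 0.40914 mol → 0.40914 mol Mg, 0.40914 mol O.
FeO: 31.81/71.844 = 0.44276 mol → 0.44276 mol Fe, 0.44276 mol O.
SiO2: 51.39/60.083 = 0.85532 mol → 0.85532 mol Si, 1.71064 mol O.
Total oxygen = 2.56254 mol. Normalization factor = 6/2.56254 = 2.34143.
Fe per 6 O = 0.44276 × 2.34143 = 1.037.

1.037 Fe apfu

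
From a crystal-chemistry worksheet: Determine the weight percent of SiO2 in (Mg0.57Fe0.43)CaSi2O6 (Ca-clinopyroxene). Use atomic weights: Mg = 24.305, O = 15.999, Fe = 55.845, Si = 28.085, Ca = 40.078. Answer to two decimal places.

52.22 wt%

M((Mg0.57Fe0.43)CaSi2O6) = 230.109 g/mol; M(SiO2) = 60.083 g/mol.
Moles SiO2 per formula unit = 2 Si ÷ 1 = 2.0000.
SiO2 fraction = (2.0000 × 60.083) / 230.109 = 120.166/230.109 = 0.5222.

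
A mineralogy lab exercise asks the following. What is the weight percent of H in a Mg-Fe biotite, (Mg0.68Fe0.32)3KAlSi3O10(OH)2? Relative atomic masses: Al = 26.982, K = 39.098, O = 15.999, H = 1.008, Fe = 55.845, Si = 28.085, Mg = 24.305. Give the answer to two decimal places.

0.45 wt%

M((Mg0.68Fe0.32)3KAlSi3O10(OH)2) = 447.532 g/mol.
H contributes 2 × 1.008 = 2.016 g per mole.
2.016/447.532 = 0.0045 → 0.45%.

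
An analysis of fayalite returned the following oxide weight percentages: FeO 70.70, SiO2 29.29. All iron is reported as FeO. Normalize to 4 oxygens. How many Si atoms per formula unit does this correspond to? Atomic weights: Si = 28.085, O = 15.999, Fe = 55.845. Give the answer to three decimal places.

70.70 wt% FeO ÷ 71.844 g/mol = 0.98408 mol, giving 0.98408 Fe and 0.98408 O.
29.29 wt% SiO2 ÷ 60.083 g/mol = 0.48749 mol, giving 0.48749 Si and 0.97498 O.
Oxygen sums to 1.95906; scaling by 4/1.95906 = 2.04180 puts the formula on 4 O.
Si: 0.48749 × 2.04180 = 0.995 atoms per formula unit.

0.995 Si apfu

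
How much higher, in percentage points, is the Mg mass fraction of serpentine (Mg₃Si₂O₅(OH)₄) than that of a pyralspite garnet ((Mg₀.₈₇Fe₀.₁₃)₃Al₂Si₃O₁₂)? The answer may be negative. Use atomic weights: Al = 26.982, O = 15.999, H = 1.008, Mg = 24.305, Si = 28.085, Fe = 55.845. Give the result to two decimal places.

First mineral: 72.915 g Mg in 277.108 g formula = 26.31 wt% Mg.
Second mineral: 63.436 g Mg in 415.423 g formula = 15.27 wt% Mg.
26.31% − 15.27% gives a difference of 11.04 percentage points.

11.04 percentage points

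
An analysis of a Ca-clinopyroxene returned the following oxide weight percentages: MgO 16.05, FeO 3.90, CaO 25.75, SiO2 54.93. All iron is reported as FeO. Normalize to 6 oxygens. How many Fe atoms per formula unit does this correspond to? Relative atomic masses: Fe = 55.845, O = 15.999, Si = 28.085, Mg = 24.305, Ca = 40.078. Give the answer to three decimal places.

MgO (M=40.304): mol = 0.39822; Mg = 0.39822, O = 0.39822.
FeO (M=71.844): mol = 0.05428; Fe = 0.05428, O = 0.05428.
CaO (M=56.077): mol = 0.45919; Ca = 0.45919, O = 0.45919.
SiO2 (M=60.083): mol = 0.91424; Si = 0.91424, O = 1.82848.
ΣO = 2.74017; factor = 6/ΣO = 2.18965.
Fe apfu = 0.05428 × 2.18965 = 0.119.

0.119 Fe apfu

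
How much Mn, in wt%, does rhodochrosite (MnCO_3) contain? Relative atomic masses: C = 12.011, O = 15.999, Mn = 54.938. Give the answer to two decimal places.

Formula mass = 1*54.938 + 1*12.011 + 3*15.999 = 114.946 g/mol, of which 54.938 g is Mn.
So Mn makes up 54.938/114.946 = 0.4779 of the mass, i.e. 47.79%.

47.79 wt%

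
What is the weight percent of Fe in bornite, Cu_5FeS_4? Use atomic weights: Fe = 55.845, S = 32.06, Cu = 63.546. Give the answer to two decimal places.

11.13 weight percent

M(Cu_5FeS_4) = 501.815 g/mol.
Fe contributes 1 × 55.845 = 55.845 g per mole.
55.845/501.815 = 0.1113 → 11.13%.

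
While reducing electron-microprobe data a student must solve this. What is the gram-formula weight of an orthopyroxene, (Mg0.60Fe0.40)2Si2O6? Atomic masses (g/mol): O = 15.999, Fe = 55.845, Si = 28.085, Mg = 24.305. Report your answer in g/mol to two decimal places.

Mg: 1.20 × 24.305 = 29.1660
Fe: 0.80 × 55.845 = 44.6760
Si: 2 × 28.085 = 56.1700
O: 6 × 15.999 = 95.9940
Summing the contributions gives the formula mass.

226.01 g/mol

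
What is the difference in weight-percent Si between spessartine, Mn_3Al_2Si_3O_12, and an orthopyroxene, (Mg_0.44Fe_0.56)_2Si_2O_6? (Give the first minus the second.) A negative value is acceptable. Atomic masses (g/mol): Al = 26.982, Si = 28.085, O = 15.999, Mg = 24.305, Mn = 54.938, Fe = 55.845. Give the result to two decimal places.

-6.77 percentage points

Si in Mn_3Al_2Si_3O_12: molar mass 495.021 g/mol; 3×28.085 = 84.255 g → 17.02 wt%.
Si in (Mg_0.44Fe_0.56)_2Si_2O_6: molar mass 236.099 g/mol; 2×28.085 = 56.170 g → 23.79 wt%.
Difference = 17.02 − 23.79 = -6.77 percentage points.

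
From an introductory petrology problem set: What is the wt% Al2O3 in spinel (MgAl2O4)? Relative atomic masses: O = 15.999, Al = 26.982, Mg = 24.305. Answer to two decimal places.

71.67 wt%

Formula mass = 142.265 g/mol.
2 Al → 1.0000 mol Al2O3 per formula unit; M(Al2O3) = 101.961, so Al2O3 mass = 101.961 g.
101.961/142.265 × 100 = 71.67 wt%.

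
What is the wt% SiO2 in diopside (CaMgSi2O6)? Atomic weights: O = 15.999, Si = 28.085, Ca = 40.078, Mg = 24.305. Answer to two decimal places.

M(CaMgSi2O6) = 216.547 g/mol; M(SiO2) = 60.083 g/mol.
Moles SiO2 per formula unit = 2 Si ÷ 1 = 2.0000.
SiO2 fraction = (2.0000 × 60.083) / 216.547 = 120.166/216.547 = 0.5549.

55.49 wt%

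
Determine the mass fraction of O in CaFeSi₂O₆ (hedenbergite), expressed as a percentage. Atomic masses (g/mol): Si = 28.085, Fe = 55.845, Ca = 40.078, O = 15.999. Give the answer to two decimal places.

38.69 mass %

M(CaFeSi₂O₆) = 248.087 g/mol.
O contributes 6 × 15.999 = 95.994 g per mole.
95.994/248.087 = 0.3869 → 38.69%.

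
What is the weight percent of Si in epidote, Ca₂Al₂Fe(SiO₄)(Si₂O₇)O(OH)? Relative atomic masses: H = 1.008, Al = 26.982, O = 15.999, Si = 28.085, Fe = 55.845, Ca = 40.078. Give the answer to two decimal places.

M(Ca₂Al₂Fe(SiO₄)(Si₂O₇)O(OH)) = 483.215 g/mol.
Si contributes 3 × 28.085 = 84.255 g per mole.
84.255/483.215 = 0.1744 → 17.44%.

17.44 mass %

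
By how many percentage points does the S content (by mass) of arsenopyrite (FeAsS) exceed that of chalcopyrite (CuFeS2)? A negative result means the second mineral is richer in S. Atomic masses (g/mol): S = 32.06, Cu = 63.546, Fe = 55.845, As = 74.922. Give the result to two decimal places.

S in FeAsS: molar mass 162.827 g/mol; 1×32.06 = 32.060 g → 19.69 wt%.
S in CuFeS2: molar mass 183.511 g/mol; 2×32.06 = 64.120 g → 34.94 wt%.
Difference = 19.69 − 34.94 = -15.25 percentage points.

-15.25 percentage points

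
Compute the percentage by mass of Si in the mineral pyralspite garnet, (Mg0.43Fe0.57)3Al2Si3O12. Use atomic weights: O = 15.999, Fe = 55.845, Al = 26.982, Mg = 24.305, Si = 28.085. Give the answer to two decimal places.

Formula mass = 1.29·24.305 + 1.71·55.845 + 2·26.982 + 3·28.085 + 12·15.999 = 457.055 g/mol, of which 84.255 g is Si.
So Si makes up 84.255/457.055 = 0.1843 of the mass, i.e. 18.43%.

18.43 mass %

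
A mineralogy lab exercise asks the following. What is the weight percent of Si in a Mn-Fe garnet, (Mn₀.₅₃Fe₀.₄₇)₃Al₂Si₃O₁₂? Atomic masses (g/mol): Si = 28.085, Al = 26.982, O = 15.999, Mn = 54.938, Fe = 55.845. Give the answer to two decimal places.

16.98 mass %

Formula mass = 1.59·54.938 + 1.41·55.845 + 2·26.982 + 3·28.085 + 12·15.999 = 496.300 g/mol, of which 84.255 g is Si.
So Si makes up 84.255/496.300 = 0.1698 of the mass, i.e. 16.98%.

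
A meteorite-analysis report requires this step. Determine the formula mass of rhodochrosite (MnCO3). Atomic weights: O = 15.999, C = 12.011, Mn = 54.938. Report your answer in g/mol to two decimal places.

The formula mass is the sum 1·54.938 + 1·12.011 + 3·15.999.

114.95 g/mol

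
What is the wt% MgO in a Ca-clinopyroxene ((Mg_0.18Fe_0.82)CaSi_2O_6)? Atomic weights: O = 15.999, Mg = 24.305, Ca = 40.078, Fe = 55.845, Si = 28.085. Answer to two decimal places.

Molar mass of (Mg_0.18Fe_0.82)CaSi_2O_6 = 0.18×24.305 + 0.82×55.845 + 1×40.078 + 2×28.085 + 6×15.999 = 242.410 g/mol.
Each formula unit contains 0.18 Mg, equivalent to 0.18/1 = 0.1800 mol MgO.
M(MgO) = 1×24.305 + 1×15.999 = 40.304 g/mol.
Mass of MgO per formula unit = 0.1800 × 40.304 = 7.255 g.
MgO wt% = 7.255 / 242.410 × 100 = 2.99%.

2.99 wt%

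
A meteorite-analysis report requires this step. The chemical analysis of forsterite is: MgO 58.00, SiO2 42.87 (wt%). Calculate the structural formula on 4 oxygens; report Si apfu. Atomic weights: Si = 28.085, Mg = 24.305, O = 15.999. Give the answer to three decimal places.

MgO: 58.00/40.304 = 1.43906 mol → 1.43906 mol Mg, 1.43906 mol O.
SiO2: 42.87/60.083 = 0.71351 mol → 0.71351 mol Si, 1.42702 mol O.
Total oxygen = 2.86608 mol. Normalization factor = 4/2.86608 = 1.39563.
Si per 4 O = 0.71351 × 1.39563 = 0.996.

0.996 Si apfu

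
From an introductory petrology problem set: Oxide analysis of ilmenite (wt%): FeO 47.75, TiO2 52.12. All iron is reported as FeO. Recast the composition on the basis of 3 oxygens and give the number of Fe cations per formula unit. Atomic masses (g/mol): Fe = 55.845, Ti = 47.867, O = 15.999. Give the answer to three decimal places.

1.012 Fe apfu

47.75 wt% FeO ÷ 71.844 g/mol = 0.66463 mol, giving 0.66463 Fe and 0.66463 O.
52.12 wt% TiO2 ÷ 79.865 g/mol = 0.65260 mol, giving 0.65260 Ti and 1.30520 O.
Oxygen sums to 1.96983; scaling by 3/1.96983 = 1.52297 puts the formula on 3 O.
Fe: 0.66463 × 1.52297 = 1.012 atoms per formula unit.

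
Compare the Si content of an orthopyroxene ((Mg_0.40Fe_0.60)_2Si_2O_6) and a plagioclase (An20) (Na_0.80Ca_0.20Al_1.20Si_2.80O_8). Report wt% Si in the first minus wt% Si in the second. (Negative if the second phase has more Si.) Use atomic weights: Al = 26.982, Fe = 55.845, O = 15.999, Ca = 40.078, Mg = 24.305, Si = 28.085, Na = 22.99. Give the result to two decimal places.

Si in (Mg_0.40Fe_0.60)_2Si_2O_6: molar mass 238.622 g/mol; 2×28.085 = 56.170 g → 23.54 wt%.
Si in Na_0.80Ca_0.20Al_1.20Si_2.80O_8: molar mass 265.416 g/mol; 2.80×28.085 = 78.638 g → 29.63 wt%.
Difference = 23.54 − 29.63 = -6.09 percentage points.

-6.09 percentage points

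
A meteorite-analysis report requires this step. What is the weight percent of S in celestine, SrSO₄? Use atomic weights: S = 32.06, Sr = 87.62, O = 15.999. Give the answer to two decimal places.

17.45 mass %

Formula mass = 1·87.62 + 1·32.06 + 4·15.999 = 183.676 g/mol, of which 32.060 g is S.
So S makes up 32.060/183.676 = 0.1745 of the mass, i.e. 17.45%.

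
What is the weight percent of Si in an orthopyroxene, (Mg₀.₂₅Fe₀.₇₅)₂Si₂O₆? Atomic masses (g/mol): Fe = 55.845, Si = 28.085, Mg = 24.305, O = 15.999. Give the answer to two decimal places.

Formula mass = 0.50×24.305 + 1.50×55.845 + 2×28.085 + 6×15.999 = 248.084 g/mol, of which 56.170 g is Si.
So Si makes up 56.170/248.084 = 0.2264 of the mass, i.e. 22.64%.

22.64 wt%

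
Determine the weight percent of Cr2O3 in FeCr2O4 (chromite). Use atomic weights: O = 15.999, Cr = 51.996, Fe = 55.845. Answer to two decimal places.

Molar mass of FeCr2O4 = 1·55.845 + 2·51.996 + 4·15.999 = 223.833 g/mol.
Each formula unit contains 2 Cr, equivalent to 2/2 = 1.0000 mol Cr2O3.
M(Cr2O3) = 2×51.996 + 3×15.999 = 151.989 g/mol.
Mass of Cr2O3 per formula unit = 1.0000 × 151.989 = 151.989 g.
Cr2O3 wt% = 151.989 / 223.833 × 100 = 67.90%.

67.90 wt%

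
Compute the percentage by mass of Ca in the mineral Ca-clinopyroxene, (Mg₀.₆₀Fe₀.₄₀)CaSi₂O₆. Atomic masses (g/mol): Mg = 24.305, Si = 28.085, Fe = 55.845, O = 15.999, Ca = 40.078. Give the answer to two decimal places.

17.49 wt%

Formula mass = 0.60*24.305 + 0.40*55.845 + 1*40.078 + 2*28.085 + 6*15.999 = 229.163 g/mol, of which 40.078 g is Ca.
So Ca makes up 40.078/229.163 = 0.1749 of the mass, i.e. 17.49%.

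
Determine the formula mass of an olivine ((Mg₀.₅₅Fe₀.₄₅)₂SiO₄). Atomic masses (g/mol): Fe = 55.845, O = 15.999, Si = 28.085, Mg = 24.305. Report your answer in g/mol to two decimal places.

M = 1.10(24.305) + 0.90(55.845) + 1(28.085) + 4(15.999)

169.08 g/mol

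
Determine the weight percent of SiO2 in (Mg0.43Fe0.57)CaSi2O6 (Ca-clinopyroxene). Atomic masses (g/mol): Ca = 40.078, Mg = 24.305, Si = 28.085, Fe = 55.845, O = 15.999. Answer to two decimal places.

Molar mass of (Mg0.43Fe0.57)CaSi2O6 = 0.43*24.305 + 0.57*55.845 + 1*40.078 + 2*28.085 + 6*15.999 = 234.525 g/mol.
Each formula unit contains 2 Si, equivalent to 2/1 = 2.0000 mol SiO2.
M(SiO2) = 1×28.085 + 2×15.999 = 60.083 g/mol.
Mass of SiO2 per formula unit = 2.0000 × 60.083 = 120.166 g.
SiO2 wt% = 120.166 / 234.525 × 100 = 51.24%.

51.24 wt%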